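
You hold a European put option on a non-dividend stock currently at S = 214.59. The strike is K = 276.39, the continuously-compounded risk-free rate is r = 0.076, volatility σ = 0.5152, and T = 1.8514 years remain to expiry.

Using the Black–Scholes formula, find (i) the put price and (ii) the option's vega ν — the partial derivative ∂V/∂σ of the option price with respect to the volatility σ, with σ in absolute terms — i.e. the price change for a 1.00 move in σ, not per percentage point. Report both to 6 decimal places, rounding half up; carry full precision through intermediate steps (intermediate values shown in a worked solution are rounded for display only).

σ√T = 0.5152·√1.8514 = 0.701013
d₁ = (ln(S/K) + (r+σ²/2)T) / (σ√T) = (ln(214.59/276.39) + (0.076+0.5152²/2)·1.8514) / 0.701013 = (-0.253084 + 0.386416) / 0.701013 = 0.190199
d₂ = d₁ − σ√T = 0.190199 − 0.701013 = -0.510813
e^{−rT} = e^{−0.076·1.8514} = 0.868744
N(−d₁) = 0.424576,  N(−d₂) = 0.695259
Put price V = K·e^{−rT}·N(−d₂) − S·N(−d₁) = 166.940238 − 91.109857 = 75.830381
φ(d₁) = (1/√(2π))·e^{−d₁²/2} = 0.391791
ν = S·φ(d₁)·√T = 114.396884

price = 75.830381
ν = 114.396884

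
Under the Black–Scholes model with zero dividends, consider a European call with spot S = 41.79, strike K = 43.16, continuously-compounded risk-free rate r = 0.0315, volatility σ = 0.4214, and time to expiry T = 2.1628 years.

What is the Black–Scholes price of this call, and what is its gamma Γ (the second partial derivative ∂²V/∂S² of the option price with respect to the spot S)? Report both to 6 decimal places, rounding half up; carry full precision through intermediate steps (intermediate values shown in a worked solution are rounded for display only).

σ√T = 0.4214·√2.1628 = 0.619730
d₁ = (ln(S/K) + (r+σ²/2)T) / (σ√T) = (ln(41.79/43.16) + (0.0315+0.4214²/2)·2.1628) / 0.619730 = (-0.032257 + 0.260161) / 0.619730 = 0.367747
d₂ = d₁ − σ√T = 0.367747 − 0.619730 = -0.251983
e^{−rT} = e^{−0.0315·2.1628} = 0.934141
N(d₁) = 0.643469,  N(d₂) = 0.400527
Call price V = S·N(d₁) − K·e^{−rT}·N(d₂) = 26.890572 − 16.148252 = 10.742319
φ(d₁) = (1/√(2π))·e^{−d₁²/2} = 0.372858
Γ = φ(d₁) / (S·σ·√T) = 0.014397

price = 10.742319
Γ = 0.014397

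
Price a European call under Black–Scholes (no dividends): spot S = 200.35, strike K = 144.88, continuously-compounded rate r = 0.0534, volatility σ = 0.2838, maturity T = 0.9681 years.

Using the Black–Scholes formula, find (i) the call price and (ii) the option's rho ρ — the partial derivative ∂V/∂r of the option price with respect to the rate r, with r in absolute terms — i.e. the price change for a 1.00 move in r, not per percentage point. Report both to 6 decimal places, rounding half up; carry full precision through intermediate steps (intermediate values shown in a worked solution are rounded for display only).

price = 64.668941
ρ = 118.030155

σ√T = 0.2838·√0.9681 = 0.279237
d₁ = (ln(S/K) + (r+σ²/2)T) / (σ√T) = (ln(200.35/144.88) + (0.0534+0.2838²/2)·0.9681) / 0.279237 = (0.324160 + 0.090683) / 0.279237 = 1.485633
d₂ = d₁ − σ√T = 1.485633 − 0.279237 = 1.206396
e^{−rT} = e^{−0.0534·0.9681} = 0.949617
N(d₁) = 0.931312,  N(d₂) = 0.886168
Call price V = S·N(d₁) − K·e^{−rT}·N(d₂) = 186.588325 − 121.919383 = 64.668941
ρ = K·T·e^{−rT}·N(d₂) = 118.030155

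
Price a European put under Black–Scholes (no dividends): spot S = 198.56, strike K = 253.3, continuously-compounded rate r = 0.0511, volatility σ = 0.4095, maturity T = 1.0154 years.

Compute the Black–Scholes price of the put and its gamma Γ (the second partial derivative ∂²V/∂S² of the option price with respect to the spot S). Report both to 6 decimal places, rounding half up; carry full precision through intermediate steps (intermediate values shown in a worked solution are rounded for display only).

σ√T = 0.4095·√1.0154 = 0.412641
d₁ = (ln(S/K) + (r+σ²/2)T) / (σ√T) = (ln(198.56/253.3) + (0.0511+0.4095²/2)·1.0154) / 0.412641 = (-0.243483 + 0.137023) / 0.412641 = -0.257996
d₂ = d₁ − σ√T = -0.257996 − 0.412641 = -0.670638
e^{−rT} = e^{−0.0511·1.0154} = 0.949436
N(−d₁) = 0.601795,  N(−d₂) = 0.748774
Put price V = K·e^{−rT}·N(−d₂) − S·N(−d₁) = 180.074368 − 119.492453 = 60.581915
φ(d₁) = (1/√(2π))·e^{−d₁²/2} = 0.385884
Γ = φ(d₁) / (S·σ·√T) = 0.004710

price = 60.581915
Γ = 0.004710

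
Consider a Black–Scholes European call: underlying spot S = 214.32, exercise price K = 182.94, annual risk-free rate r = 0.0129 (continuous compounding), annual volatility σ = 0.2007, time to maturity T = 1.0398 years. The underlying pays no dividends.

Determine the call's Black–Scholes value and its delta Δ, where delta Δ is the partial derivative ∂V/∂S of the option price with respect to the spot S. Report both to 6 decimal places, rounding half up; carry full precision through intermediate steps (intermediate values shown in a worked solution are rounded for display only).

σ√T = 0.2007·√1.0398 = 0.204655
d₁ = (ln(S/K) + (r+σ²/2)T) / (σ√T) = (ln(214.32/182.94) + (0.0129+0.2007²/2)·1.0398) / 0.204655 = (0.158312 + 0.034355) / 0.204655 = 0.941425
d₂ = d₁ − σ√T = 0.941425 − 0.204655 = 0.736770
e^{−rT} = e^{−0.0129·1.0398} = 0.986676
N(d₁) = 0.826756,  N(d₂) = 0.769369
Call price V = S·N(d₁) − K·e^{−rT}·N(d₂) = 177.190427 − 138.873020 = 38.317407
Δ = N(d₁) = 0.826756

price = 38.317407
Δ = 0.826756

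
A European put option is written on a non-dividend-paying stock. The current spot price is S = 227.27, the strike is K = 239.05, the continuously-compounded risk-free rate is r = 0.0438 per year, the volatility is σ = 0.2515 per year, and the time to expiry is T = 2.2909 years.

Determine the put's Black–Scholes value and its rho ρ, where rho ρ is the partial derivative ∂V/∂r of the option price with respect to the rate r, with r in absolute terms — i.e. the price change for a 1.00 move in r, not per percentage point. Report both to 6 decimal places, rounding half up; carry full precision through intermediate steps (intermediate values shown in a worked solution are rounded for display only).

σ√T = 0.2515·√2.2909 = 0.380663
d₁ = (ln(S/K) + (r+σ²/2)T) / (σ√T) = (ln(227.27/239.05) + (0.0438+0.2515²/2)·2.2909) / 0.380663 = (-0.050534 + 0.172794) / 0.380663 = 0.321175
d₂ = d₁ − σ√T = 0.321175 − 0.380663 = -0.059488
e^{−rT} = e^{−0.0438·2.2909} = 0.904529
N(−d₁) = 0.374039,  N(−d₂) = 0.523718
Put price V = K·e^{−rT}·N(−d₂) − S·N(−d₁) = 113.242314 − 85.007781 = 28.234533
ρ = −K·T·e^{−rT}·N(−d₂) = -259.426816

price = 28.234533
ρ = -259.426816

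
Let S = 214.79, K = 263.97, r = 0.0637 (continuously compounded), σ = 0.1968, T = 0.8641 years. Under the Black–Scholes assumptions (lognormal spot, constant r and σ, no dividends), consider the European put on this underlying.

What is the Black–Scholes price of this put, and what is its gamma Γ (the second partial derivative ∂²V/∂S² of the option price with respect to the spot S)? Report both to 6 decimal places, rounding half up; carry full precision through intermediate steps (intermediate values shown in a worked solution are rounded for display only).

price = 39.894487
Γ = 0.007752

σ√T = 0.1968·√0.8641 = 0.182939
d₁ = (ln(S/K) + (r+σ²/2)T) / (σ√T) = (ln(214.79/263.97) + (0.0637+0.1968²/2)·0.8641) / 0.182939 = (-0.206175 + 0.071777) / 0.182939 = -0.734659
d₂ = d₁ − σ√T = -0.734659 − 0.182939 = -0.917599
e^{−rT} = e^{−0.0637·0.8641} = 0.946444
N(−d₁) = 0.768726,  N(−d₂) = 0.820585
Put price V = K·e^{−rT}·N(−d₂) − S·N(−d₁) = 205.009250 − 165.114763 = 39.894487
φ(d₁) = (1/√(2π))·e^{−d₁²/2} = 0.304586
Γ = φ(d₁) / (S·σ·√T) = 0.007752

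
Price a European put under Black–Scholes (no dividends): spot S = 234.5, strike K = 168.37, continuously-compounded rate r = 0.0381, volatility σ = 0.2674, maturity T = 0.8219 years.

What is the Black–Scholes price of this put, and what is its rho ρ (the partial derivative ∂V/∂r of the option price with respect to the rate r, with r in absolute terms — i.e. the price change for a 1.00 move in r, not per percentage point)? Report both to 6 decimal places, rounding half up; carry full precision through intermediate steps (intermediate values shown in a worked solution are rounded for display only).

σ√T = 0.2674·√0.8219 = 0.242421
d₁ = (ln(S/K) + (r+σ²/2)T) / (σ√T) = (ln(234.5/168.37) + (0.0381+0.2674²/2)·0.8219) / 0.242421 = (0.331292 + 0.060698) / 0.242421 = 1.616978
d₂ = d₁ − σ√T = 1.616978 − 0.242421 = 1.374557
e^{−rT} = e^{−0.0381·0.8219} = 0.969171
N(−d₁) = 0.052941,  N(−d₂) = 0.084634
Put price V = K·e^{−rT}·N(−d₂) − S·N(−d₁) = 13.810584 − 12.414777 = 1.395808
ρ = −K·T·e^{−rT}·N(−d₂) = -11.350919

price = 1.395808
ρ = -11.350919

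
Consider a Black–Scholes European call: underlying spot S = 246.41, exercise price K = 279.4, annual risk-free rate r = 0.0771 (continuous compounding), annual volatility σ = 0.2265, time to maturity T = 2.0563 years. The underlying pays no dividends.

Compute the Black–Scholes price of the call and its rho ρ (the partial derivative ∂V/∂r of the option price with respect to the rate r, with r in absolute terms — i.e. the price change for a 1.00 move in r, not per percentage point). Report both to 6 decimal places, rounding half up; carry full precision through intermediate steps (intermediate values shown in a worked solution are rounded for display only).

price = 35.419984
ρ = 233.199956

σ√T = 0.2265·√2.0563 = 0.324797
d₁ = (ln(S/K) + (r+σ²/2)T) / (σ√T) = (ln(246.41/279.4) + (0.0771+0.2265²/2)·2.0563) / 0.324797 = (-0.125648 + 0.211287) / 0.324797 = 0.263671
d₂ = d₁ − σ√T = 0.263671 − 0.324797 = -0.061125
e^{−rT} = e^{−0.0771·2.0563} = 0.853388
N(d₁) = 0.603983,  N(d₂) = 0.475630
Call price V = S·N(d₁) − K·e^{−rT}·N(d₂) = 148.827540 − 113.407555 = 35.419984
ρ = K·T·e^{−rT}·N(d₂) = 233.199956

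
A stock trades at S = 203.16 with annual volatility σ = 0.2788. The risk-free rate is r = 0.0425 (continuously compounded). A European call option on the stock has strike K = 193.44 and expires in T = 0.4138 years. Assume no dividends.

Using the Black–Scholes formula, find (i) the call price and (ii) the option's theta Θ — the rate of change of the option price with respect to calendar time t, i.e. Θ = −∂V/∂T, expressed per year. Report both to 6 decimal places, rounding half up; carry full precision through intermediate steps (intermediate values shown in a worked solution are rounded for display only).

price = 21.549663
Θ = -20.727444

σ√T = 0.2788·√0.4138 = 0.179344
d₁ = (ln(S/K) + (r+σ²/2)T) / (σ√T) = (ln(203.16/193.44) + (0.0425+0.2788²/2)·0.4138) / 0.179344 = (0.049026 + 0.033669) / 0.179344 = 0.461097
d₂ = d₁ − σ√T = 0.461097 − 0.179344 = 0.281752
e^{−rT} = e^{−0.0425·0.4138} = 0.982567
N(d₁) = 0.677635,  N(d₂) = 0.610933
Call price V = S·N(d₁) − K·e^{−rT}·N(d₂) = 137.668418 − 116.118755 = 21.549663
φ(d₁) = (1/√(2π))·e^{−d₁²/2} = 0.358709
Θ = −S·φ(d₁)·σ/(2√T) − r·K·e^{−rT}·N(d₂) = −15.792397 − 4.935047 = -20.727444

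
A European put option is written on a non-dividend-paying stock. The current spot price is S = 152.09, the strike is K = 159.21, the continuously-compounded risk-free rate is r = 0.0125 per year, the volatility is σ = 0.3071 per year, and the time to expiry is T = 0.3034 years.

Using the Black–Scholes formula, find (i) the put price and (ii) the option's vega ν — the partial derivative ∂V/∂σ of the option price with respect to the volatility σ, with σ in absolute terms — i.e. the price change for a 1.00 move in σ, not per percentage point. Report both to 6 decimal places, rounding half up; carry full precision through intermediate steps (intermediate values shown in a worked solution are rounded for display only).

σ√T = 0.3071·√0.3034 = 0.169156
d₁ = (ln(S/K) + (r+σ²/2)T) / (σ√T) = (ln(152.09/159.21) + (0.0125+0.3071²/2)·0.3034) / 0.169156 = (-0.045752 + 0.018099) / 0.169156 = -0.163472
d₂ = d₁ − σ√T = -0.163472 − 0.169156 = -0.332628
e^{−rT} = e^{−0.0125·0.3034} = 0.996215
N(−d₁) = 0.564927,  N(−d₂) = 0.630292
Put price V = K·e^{−rT}·N(−d₂) − S·N(−d₁) = 99.969000 − 85.919672 = 14.049328
φ(d₁) = (1/√(2π))·e^{−d₁²/2} = 0.393647
ν = S·φ(d₁)·√T = 32.977345

price = 14.049328
ν = 32.977345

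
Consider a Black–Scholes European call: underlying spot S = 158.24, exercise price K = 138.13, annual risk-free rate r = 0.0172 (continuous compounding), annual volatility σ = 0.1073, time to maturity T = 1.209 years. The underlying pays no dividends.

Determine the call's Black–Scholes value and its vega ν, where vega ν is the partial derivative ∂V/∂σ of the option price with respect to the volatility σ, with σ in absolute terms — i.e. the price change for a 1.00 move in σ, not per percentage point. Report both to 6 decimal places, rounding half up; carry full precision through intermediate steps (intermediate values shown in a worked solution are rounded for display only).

price = 23.691658
ν = 26.517573

σ√T = 0.1073·√1.209 = 0.117981
d₁ = (ln(S/K) + (r+σ²/2)T) / (σ√T) = (ln(158.24/138.13) + (0.0172+0.1073²/2)·1.209) / 0.117981 = (0.135918 + 0.027755) / 0.117981 = 1.387273
d₂ = d₁ − σ√T = 1.387273 − 0.117981 = 1.269292
e^{−rT} = e^{−0.0172·1.209} = 0.979420
N(d₁) = 0.917321,  N(d₂) = 0.897832
Call price V = S·N(d₁) − K·e^{−rT}·N(d₂) = 145.156838 − 121.465180 = 23.691658
φ(d₁) = (1/√(2π))·e^{−d₁²/2} = 0.152407
ν = S·φ(d₁)·√T = 26.517573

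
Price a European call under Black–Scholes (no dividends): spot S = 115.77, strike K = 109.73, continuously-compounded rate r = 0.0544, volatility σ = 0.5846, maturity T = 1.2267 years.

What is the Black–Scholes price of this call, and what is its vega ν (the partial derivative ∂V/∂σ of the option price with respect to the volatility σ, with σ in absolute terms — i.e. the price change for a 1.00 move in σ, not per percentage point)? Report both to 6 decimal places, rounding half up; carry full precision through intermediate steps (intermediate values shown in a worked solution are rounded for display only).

price = 34.746181
ν = 44.925451

σ√T = 0.5846·√1.2267 = 0.647482
d₁ = (ln(S/K) + (r+σ²/2)T) / (σ√T) = (ln(115.77/109.73) + (0.0544+0.5846²/2)·1.2267) / 0.647482 = (0.053583 + 0.276349) / 0.647482 = 0.509561
d₂ = d₁ − σ√T = 0.509561 − 0.647482 = -0.137921
e^{−rT} = e^{−0.0544·1.2267} = 0.935445
N(d₁) = 0.694821,  N(d₂) = 0.445151
Call price V = S·N(d₁) − K·e^{−rT}·N(d₂) = 80.439372 − 45.693191 = 34.746181
φ(d₁) = (1/√(2π))·e^{−d₁²/2} = 0.350370
ν = S·φ(d₁)·√T = 44.925451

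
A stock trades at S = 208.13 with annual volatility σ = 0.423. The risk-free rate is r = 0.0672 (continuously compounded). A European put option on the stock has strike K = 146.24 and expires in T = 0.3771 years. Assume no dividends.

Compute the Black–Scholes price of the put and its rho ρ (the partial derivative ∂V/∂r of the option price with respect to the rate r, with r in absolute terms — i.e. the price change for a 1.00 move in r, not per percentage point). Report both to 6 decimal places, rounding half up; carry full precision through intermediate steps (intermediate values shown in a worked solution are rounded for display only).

σ√T = 0.423·√0.3771 = 0.259758
d₁ = (ln(S/K) + (r+σ²/2)T) / (σ√T) = (ln(208.13/146.24) + (0.0672+0.423²/2)·0.3771) / 0.259758 = (0.352914 + 0.059078) / 0.259758 = 1.586062
d₂ = d₁ − σ√T = 1.586062 − 0.259758 = 1.326304
e^{−rT} = e^{−0.0672·0.3771} = 0.974977
N(−d₁) = 0.056363,  N(−d₂) = 0.092370
Put price V = K·e^{−rT}·N(−d₂) − S·N(−d₁) = 13.170108 − 11.730757 = 1.439350
ρ = −K·T·e^{−rT}·N(−d₂) = -4.966448

price = 1.439350
ρ = -4.966448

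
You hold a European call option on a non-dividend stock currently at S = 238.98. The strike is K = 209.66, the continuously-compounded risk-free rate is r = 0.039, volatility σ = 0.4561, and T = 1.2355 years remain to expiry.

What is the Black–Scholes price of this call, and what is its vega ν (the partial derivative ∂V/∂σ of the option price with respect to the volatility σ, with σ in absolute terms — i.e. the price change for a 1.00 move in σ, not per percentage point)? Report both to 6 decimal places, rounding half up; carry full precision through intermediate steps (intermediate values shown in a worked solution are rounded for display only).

price = 66.136731
ν = 88.157706

σ√T = 0.4561·√1.2355 = 0.506969
d₁ = (ln(S/K) + (r+σ²/2)T) / (σ√T) = (ln(238.98/209.66) + (0.039+0.4561²/2)·1.2355) / 0.506969 = (0.130893 + 0.176693) / 0.506969 = 0.606716
d₂ = d₁ − σ√T = 0.606716 − 0.506969 = 0.099746
e^{−rT} = e^{−0.039·1.2355} = 0.952958
N(d₁) = 0.727980,  N(d₂) = 0.539727
Call price V = S·N(d₁) − K·e^{−rT}·N(d₂) = 173.972696 − 107.835965 = 66.136731
φ(d₁) = (1/√(2π))·e^{−d₁²/2} = 0.331877
ν = S·φ(d₁)·√T = 88.157706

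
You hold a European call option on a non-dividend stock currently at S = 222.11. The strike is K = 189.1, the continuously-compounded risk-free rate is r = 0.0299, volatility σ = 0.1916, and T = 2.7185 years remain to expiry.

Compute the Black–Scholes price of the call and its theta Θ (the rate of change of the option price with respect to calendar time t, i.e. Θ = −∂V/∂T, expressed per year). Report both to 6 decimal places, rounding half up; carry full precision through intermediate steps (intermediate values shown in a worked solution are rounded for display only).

σ√T = 0.1916·√2.7185 = 0.315908
d₁ = (ln(S/K) + (r+σ²/2)T) / (σ√T) = (ln(222.11/189.1) + (0.0299+0.1916²/2)·2.7185) / 0.315908 = (0.160897 + 0.131182) / 0.315908 = 0.924570
d₂ = d₁ − σ√T = 0.924570 − 0.315908 = 0.608662
e^{−rT} = e^{−0.0299·2.7185} = 0.921933
N(d₁) = 0.822405,  N(d₂) = 0.728626
Call price V = S·N(d₁) − K·e^{−rT}·N(d₂) = 182.664417 − 127.026779 = 55.637637
φ(d₁) = (1/√(2π))·e^{−d₁²/2} = 0.260187
Θ = −S·φ(d₁)·σ/(2√T) − r·K·e^{−rT}·N(d₂) = −3.357802 − 3.798101 = -7.155903

price = 55.637637
Θ = -7.155903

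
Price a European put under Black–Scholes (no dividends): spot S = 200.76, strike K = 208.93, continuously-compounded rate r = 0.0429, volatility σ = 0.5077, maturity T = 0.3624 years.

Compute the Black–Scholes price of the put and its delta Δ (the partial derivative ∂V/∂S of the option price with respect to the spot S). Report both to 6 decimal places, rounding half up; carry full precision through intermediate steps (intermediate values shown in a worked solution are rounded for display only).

σ√T = 0.5077·√0.3624 = 0.305634
d₁ = (ln(S/K) + (r+σ²/2)T) / (σ√T) = (ln(200.76/208.93) + (0.0429+0.5077²/2)·0.3624) / 0.305634 = (-0.039889 + 0.062253) / 0.305634 = 0.073172
d₂ = d₁ − σ√T = 0.073172 − 0.305634 = -0.232462
e^{−rT} = e^{−0.0429·0.3624} = 0.984573
N(−d₁) = 0.470835,  N(−d₂) = 0.591910
Put price V = K·e^{−rT}·N(−d₂) − S·N(−d₁) = 121.760024 − 94.524756 = 27.235268
Δ = −N(−d₁) = -0.470835

price = 27.235268
Δ = -0.470835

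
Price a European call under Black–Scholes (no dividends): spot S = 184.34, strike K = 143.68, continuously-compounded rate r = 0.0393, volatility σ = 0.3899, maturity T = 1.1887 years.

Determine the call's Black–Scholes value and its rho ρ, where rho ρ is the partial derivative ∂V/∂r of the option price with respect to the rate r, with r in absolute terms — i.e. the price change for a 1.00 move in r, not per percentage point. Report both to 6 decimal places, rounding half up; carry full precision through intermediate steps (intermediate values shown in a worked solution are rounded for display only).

price = 56.815411
ρ = 111.758407

σ√T = 0.3899·√1.1887 = 0.425098
d₁ = (ln(S/K) + (r+σ²/2)T) / (σ√T) = (ln(184.34/143.68) + (0.0393+0.3899²/2)·1.1887) / 0.425098 = (0.249193 + 0.137070) / 0.425098 = 0.908645
d₂ = d₁ − σ√T = 0.908645 − 0.425098 = 0.483547
e^{−rT} = e^{−0.0393·1.1887} = 0.954358
N(d₁) = 0.818231,  N(d₂) = 0.685646
Call price V = S·N(d₁) − K·e^{−rT}·N(d₂) = 150.832747 − 94.017336 = 56.815411
ρ = K·T·e^{−rT}·N(d₂) = 111.758407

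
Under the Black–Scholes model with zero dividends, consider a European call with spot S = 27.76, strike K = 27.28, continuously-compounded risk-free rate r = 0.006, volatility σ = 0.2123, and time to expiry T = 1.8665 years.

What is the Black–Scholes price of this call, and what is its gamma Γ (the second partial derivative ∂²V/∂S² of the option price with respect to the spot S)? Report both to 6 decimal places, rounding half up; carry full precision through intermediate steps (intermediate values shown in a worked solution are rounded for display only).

σ√T = 0.2123·√1.8665 = 0.290044
d₁ = (ln(S/K) + (r+σ²/2)T) / (σ√T) = (ln(27.76/27.28) + (0.006+0.2123²/2)·1.8665) / 0.290044 = (0.017442 + 0.053262) / 0.290044 = 0.243770
d₂ = d₁ − σ√T = 0.243770 − 0.290044 = -0.046274
e^{−rT} = e^{−0.006·1.8665} = 0.988863
N(d₁) = 0.596296,  N(d₂) = 0.481546
Call price V = S·N(d₁) − K·e^{−rT}·N(d₂) = 16.553165 − 12.990278 = 3.562887
φ(d₁) = (1/√(2π))·e^{−d₁²/2} = 0.387263
Γ = φ(d₁) / (S·σ·√T) = 0.048098

price = 3.562887
Γ = 0.048098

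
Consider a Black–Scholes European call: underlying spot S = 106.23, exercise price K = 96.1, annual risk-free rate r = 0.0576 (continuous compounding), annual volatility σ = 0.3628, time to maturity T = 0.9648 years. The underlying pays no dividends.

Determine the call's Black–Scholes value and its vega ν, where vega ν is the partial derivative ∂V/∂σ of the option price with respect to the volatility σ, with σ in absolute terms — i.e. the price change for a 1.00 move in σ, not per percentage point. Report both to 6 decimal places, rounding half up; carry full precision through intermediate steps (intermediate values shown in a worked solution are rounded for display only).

σ√T = 0.3628·√0.9648 = 0.356358
d₁ = (ln(S/K) + (r+σ²/2)T) / (σ√T) = (ln(106.23/96.1) + (0.0576+0.3628²/2)·0.9648) / 0.356358 = (0.100217 + 0.119068) / 0.356358 = 0.615351
d₂ = d₁ − σ√T = 0.615351 − 0.356358 = 0.258994
e^{−rT} = e^{−0.0576·0.9648} = 0.945943
N(d₁) = 0.730839,  N(d₂) = 0.602180
Call price V = S·N(d₁) − K·e^{−rT}·N(d₂) = 77.636987 − 54.741271 = 22.895716
φ(d₁) = (1/√(2π))·e^{−d₁²/2} = 0.330131
ν = S·φ(d₁)·√T = 34.447010

price = 22.895716
ν = 34.447010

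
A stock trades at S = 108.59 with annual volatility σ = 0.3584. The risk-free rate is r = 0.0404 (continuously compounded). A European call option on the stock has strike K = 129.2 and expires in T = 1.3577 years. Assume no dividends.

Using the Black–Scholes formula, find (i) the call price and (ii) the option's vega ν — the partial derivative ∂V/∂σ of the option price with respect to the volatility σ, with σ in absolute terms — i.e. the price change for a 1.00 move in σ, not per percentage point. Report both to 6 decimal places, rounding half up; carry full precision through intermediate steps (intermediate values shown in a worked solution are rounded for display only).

price = 12.994730
ν = 50.332444

σ√T = 0.3584·√1.3577 = 0.417609
d₁ = (ln(S/K) + (r+σ²/2)T) / (σ√T) = (ln(108.59/129.2) + (0.0404+0.3584²/2)·1.3577) / 0.417609 = (-0.173782 + 0.142050) / 0.417609 = -0.075986
d₂ = d₁ − σ√T = -0.075986 − 0.417609 = -0.493595
e^{−rT} = e^{−0.0404·1.3577} = 0.946626
N(d₁) = 0.469715,  N(d₂) = 0.310796
Call price V = S·N(d₁) − K·e^{−rT}·N(d₂) = 51.006356 − 38.011626 = 12.994730
φ(d₁) = (1/√(2π))·e^{−d₁²/2} = 0.397792
ν = S·φ(d₁)·√T = 50.332444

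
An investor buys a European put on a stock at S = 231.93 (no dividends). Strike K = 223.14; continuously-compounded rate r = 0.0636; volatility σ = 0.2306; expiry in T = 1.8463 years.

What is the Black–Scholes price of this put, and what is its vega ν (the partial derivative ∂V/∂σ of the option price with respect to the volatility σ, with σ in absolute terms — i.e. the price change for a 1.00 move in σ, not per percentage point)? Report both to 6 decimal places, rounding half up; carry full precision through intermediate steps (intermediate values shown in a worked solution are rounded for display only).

price = 13.252484
ν = 101.468962

σ√T = 0.2306·√1.8463 = 0.313336
d₁ = (ln(S/K) + (r+σ²/2)T) / (σ√T) = (ln(231.93/223.14) + (0.0636+0.2306²/2)·1.8463) / 0.313336 = (0.038636 + 0.166514) / 0.313336 = 0.654730
d₂ = d₁ − σ√T = 0.654730 − 0.313336 = 0.341394
e^{−rT} = e^{−0.0636·1.8463} = 0.889207
N(−d₁) = 0.256321,  N(−d₂) = 0.366403
Put price V = K·e^{−rT}·N(−d₂) − S·N(−d₁) = 72.700940 − 59.448457 = 13.252484
φ(d₁) = (1/√(2π))·e^{−d₁²/2} = 0.321977
ν = S·φ(d₁)·√T = 101.468962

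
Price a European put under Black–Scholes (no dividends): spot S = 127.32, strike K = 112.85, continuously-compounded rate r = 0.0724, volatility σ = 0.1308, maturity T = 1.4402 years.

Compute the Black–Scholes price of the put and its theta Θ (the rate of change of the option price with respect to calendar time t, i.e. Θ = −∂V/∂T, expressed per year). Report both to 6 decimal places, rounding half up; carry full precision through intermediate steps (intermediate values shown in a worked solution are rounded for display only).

σ√T = 0.1308·√1.4402 = 0.156971
d₁ = (ln(S/K) + (r+σ²/2)T) / (σ√T) = (ln(127.32/112.85) + (0.0724+0.1308²/2)·1.4402) / 0.156971 = (0.120644 + 0.116590) / 0.156971 = 1.511328
d₂ = d₁ − σ√T = 1.511328 − 0.156971 = 1.354357
e^{−rT} = e^{−0.0724·1.4402} = 0.900982
N(−d₁) = 0.065352,  N(−d₂) = 0.087811
Put price V = K·e^{−rT}·N(−d₂) − S·N(−d₁) = 8.928276 − 8.320675 = 0.607601
φ(d₁) = (1/√(2π))·e^{−d₁²/2} = 0.127327
Θ = −S·φ(d₁)·σ/(2√T) + r·K·e^{−rT}·N(−d₂) = −0.883455 + 0.646407 = -0.237048

price = 0.607601
Θ = -0.237048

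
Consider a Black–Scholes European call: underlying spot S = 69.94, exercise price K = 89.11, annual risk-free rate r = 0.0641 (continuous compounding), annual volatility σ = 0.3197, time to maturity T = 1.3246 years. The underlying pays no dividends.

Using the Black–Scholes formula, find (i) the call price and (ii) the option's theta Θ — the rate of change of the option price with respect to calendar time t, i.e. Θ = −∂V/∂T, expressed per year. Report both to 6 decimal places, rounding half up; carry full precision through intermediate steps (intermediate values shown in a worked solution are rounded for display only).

σ√T = 0.3197·√1.3246 = 0.367947
d₁ = (ln(S/K) + (r+σ²/2)T) / (σ√T) = (ln(69.94/89.11) + (0.0641+0.3197²/2)·1.3246) / 0.367947 = (-0.242234 + 0.152599) / 0.367947 = -0.243607
d₂ = d₁ − σ√T = -0.243607 − 0.367947 = -0.611554
e^{−rT} = e^{−0.0641·1.3246} = 0.918598
N(d₁) = 0.403767,  N(d₂) = 0.270416
Call price V = S·N(d₁) − K·e^{−rT}·N(d₂) = 28.239496 − 22.135272 = 6.104224
φ(d₁) = (1/√(2π))·e^{−d₁²/2} = 0.387279
Θ = −S·φ(d₁)·σ/(2√T) − r·K·e^{−rT}·N(d₂) = −3.762006 − 1.418871 = -5.180877

price = 6.104224
Θ = -5.180877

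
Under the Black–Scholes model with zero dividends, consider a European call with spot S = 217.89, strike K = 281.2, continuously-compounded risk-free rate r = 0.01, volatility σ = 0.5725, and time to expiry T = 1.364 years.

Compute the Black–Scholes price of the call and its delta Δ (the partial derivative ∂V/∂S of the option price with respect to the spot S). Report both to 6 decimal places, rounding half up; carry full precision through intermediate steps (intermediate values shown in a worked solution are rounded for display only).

σ√T = 0.5725·√1.364 = 0.668625
d₁ = (ln(S/K) + (r+σ²/2)T) / (σ√T) = (ln(217.89/281.2) + (0.01+0.5725²/2)·1.364) / 0.668625 = (-0.255076 + 0.237170) / 0.668625 = -0.026780
d₂ = d₁ − σ√T = -0.026780 − 0.668625 = -0.695406
e^{−rT} = e^{−0.01·1.364} = 0.986453
N(d₁) = 0.489317,  N(d₂) = 0.243401
Call price V = S·N(d₁) − K·e^{−rT}·N(d₂) = 106.617377 − 67.517009 = 39.100368
Δ = N(d₁) = 0.489317

price = 39.100368
Δ = 0.489317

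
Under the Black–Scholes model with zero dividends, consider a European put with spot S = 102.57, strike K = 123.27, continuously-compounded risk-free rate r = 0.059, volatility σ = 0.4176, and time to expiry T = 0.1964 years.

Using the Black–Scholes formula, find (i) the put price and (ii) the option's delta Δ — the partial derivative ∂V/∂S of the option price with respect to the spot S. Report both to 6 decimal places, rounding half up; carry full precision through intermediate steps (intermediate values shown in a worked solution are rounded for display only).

σ√T = 0.4176·√0.1964 = 0.185068
d₁ = (ln(S/K) + (r+σ²/2)T) / (σ√T) = (ln(102.57/123.27) + (0.059+0.4176²/2)·0.1964) / 0.185068 = (-0.183832 + 0.028713) / 0.185068 = -0.838173
d₂ = d₁ − σ√T = -0.838173 − 0.185068 = -1.023241
e^{−rT} = e^{−0.059·0.1964} = 0.988479
N(−d₁) = 0.799033,  N(−d₂) = 0.846903
Put price V = K·e^{−rT}·N(−d₂) − S·N(−d₁) = 103.194990 − 81.956829 = 21.238162
Δ = −N(−d₁) = -0.799033

price = 21.238162
Δ = -0.799033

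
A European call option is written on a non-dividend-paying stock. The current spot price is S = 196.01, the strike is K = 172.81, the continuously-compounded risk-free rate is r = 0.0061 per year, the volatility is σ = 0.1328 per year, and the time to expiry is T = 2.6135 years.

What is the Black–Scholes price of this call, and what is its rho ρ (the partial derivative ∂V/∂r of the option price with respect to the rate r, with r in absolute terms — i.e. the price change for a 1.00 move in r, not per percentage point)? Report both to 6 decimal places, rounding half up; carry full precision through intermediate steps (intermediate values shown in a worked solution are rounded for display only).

price = 31.893762
ρ = 315.637531

σ√T = 0.1328·√2.6135 = 0.214689
d₁ = (ln(S/K) + (r+σ²/2)T) / (σ√T) = (ln(196.01/172.81) + (0.0061+0.1328²/2)·2.6135) / 0.214689 = (0.125973 + 0.038988) / 0.214689 = 0.768372
d₂ = d₁ − σ√T = 0.768372 − 0.214689 = 0.553684
e^{−rT} = e^{−0.0061·2.6135} = 0.984184
N(d₁) = 0.778867,  N(d₂) = 0.710102
Call price V = S·N(d₁) − K·e^{−rT}·N(d₂) = 152.665727 − 120.771965 = 31.893762
ρ = K·T·e^{−rT}·N(d₂) = 315.637531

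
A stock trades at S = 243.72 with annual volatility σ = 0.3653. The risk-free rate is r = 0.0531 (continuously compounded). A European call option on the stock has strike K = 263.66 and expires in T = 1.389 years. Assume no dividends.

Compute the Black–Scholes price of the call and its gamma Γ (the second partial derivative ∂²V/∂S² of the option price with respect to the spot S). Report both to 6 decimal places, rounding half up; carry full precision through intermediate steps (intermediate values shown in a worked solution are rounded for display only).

σ√T = 0.3653·√1.389 = 0.430527
d₁ = (ln(S/K) + (r+σ²/2)T) / (σ√T) = (ln(243.72/263.66) + (0.0531+0.3653²/2)·1.389) / 0.430527 = (-0.078640 + 0.166433) / 0.430527 = 0.203918
d₂ = d₁ − σ√T = 0.203918 − 0.430527 = -0.226609
e^{−rT} = e^{−0.0531·1.389} = 0.928898
N(d₁) = 0.580791,  N(d₂) = 0.410364
Call price V = S·N(d₁) − K·e^{−rT}·N(d₂) = 141.550470 − 100.503597 = 41.046873
φ(d₁) = (1/√(2π))·e^{−d₁²/2} = 0.390733
Γ = φ(d₁) / (S·σ·√T) = 0.003724

price = 41.046873
Γ = 0.003724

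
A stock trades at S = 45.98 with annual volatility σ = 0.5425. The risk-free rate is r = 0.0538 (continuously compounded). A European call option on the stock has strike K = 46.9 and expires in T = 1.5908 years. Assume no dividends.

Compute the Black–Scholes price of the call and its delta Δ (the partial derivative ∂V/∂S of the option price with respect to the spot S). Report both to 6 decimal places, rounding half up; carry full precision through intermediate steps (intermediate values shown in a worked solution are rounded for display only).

price = 13.435174
Δ = 0.669396

σ√T = 0.5425·√1.5908 = 0.684239
d₁ = (ln(S/K) + (r+σ²/2)T) / (σ√T) = (ln(45.98/46.9) + (0.0538+0.5425²/2)·1.5908) / 0.684239 = (-0.019811 + 0.319676) / 0.684239 = 0.438246
d₂ = d₁ − σ√T = 0.438246 − 0.684239 = -0.245992
e^{−rT} = e^{−0.0538·1.5908} = 0.917975
N(d₁) = 0.669396,  N(d₂) = 0.402844
Call price V = S·N(d₁) − K·e^{−rT}·N(d₂) = 30.778835 − 17.343662 = 13.435174
Δ = N(d₁) = 0.669396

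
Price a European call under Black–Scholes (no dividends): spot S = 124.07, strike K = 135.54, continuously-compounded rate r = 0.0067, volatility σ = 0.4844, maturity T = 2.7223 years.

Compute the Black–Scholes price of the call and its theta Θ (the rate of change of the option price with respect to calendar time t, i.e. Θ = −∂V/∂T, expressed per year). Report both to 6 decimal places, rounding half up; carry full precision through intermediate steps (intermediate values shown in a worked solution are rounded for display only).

σ√T = 0.4844·√2.7223 = 0.799231
d₁ = (ln(S/K) + (r+σ²/2)T) / (σ√T) = (ln(124.07/135.54) + (0.0067+0.4844²/2)·2.7223) / 0.799231 = (-0.088421 + 0.337624) / 0.799231 = 0.311804
d₂ = d₁ − σ√T = 0.311804 − 0.799231 = -0.487427
e^{−rT} = e^{−0.0067·2.7223} = 0.981926
N(d₁) = 0.622405,  N(d₂) = 0.312978
Call price V = S·N(d₁) − K·e^{−rT}·N(d₂) = 77.221822 − 41.654320 = 35.567502
φ(d₁) = (1/√(2π))·e^{−d₁²/2} = 0.380013
Θ = −S·φ(d₁)·σ/(2√T) − r·K·e^{−rT}·N(d₂) = −6.921043 − 0.279084 = -7.200127

price = 35.567502
Θ = -7.200127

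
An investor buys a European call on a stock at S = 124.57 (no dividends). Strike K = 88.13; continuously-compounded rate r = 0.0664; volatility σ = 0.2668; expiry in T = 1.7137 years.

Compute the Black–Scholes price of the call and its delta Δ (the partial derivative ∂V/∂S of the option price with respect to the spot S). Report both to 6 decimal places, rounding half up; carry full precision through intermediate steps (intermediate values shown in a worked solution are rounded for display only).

price = 47.421948
Δ = 0.932051

σ√T = 0.2668·√1.7137 = 0.349264
d₁ = (ln(S/K) + (r+σ²/2)T) / (σ√T) = (ln(124.57/88.13) + (0.0664+0.2668²/2)·1.7137) / 0.349264 = (0.346055 + 0.174782) / 0.349264 = 1.491244
d₂ = d₁ − σ√T = 1.491244 − 0.349264 = 1.141980
e^{−rT} = e^{−0.0664·1.7137} = 0.892446
N(d₁) = 0.932051,  N(d₂) = 0.873269
Call price V = S·N(d₁) − K·e^{−rT}·N(d₂) = 116.105621 − 68.683673 = 47.421948
Δ = N(d₁) = 0.932051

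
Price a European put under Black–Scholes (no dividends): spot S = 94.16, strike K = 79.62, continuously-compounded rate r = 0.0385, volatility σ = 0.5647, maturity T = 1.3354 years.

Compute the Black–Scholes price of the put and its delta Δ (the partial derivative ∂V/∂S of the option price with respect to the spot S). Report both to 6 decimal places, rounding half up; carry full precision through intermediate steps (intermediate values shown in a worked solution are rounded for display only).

price = 13.615010
Δ = -0.253953

σ√T = 0.5647·√1.3354 = 0.652565
d₁ = (ln(S/K) + (r+σ²/2)T) / (σ√T) = (ln(94.16/79.62) + (0.0385+0.5647²/2)·1.3354) / 0.652565 = (0.167730 + 0.264333) / 0.652565 = 0.662100
d₂ = d₁ − σ√T = 0.662100 − 0.652565 = 0.009536
e^{−rT} = e^{−0.0385·1.3354} = 0.949886
N(−d₁) = 0.253953,  N(−d₂) = 0.496196
Put price V = K·e^{−rT}·N(−d₂) − S·N(−d₁) = 37.527264 − 23.912254 = 13.615010
Δ = −N(−d₁) = -0.253953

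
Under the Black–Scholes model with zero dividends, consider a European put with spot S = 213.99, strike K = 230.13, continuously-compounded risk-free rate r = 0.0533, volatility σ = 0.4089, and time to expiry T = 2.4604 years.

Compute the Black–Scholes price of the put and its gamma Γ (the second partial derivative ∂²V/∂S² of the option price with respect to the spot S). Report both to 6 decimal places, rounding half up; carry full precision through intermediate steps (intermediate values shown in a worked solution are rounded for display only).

σ√T = 0.4089·√2.4604 = 0.641387
d₁ = (ln(S/K) + (r+σ²/2)T) / (σ√T) = (ln(213.99/230.13) + (0.0533+0.4089²/2)·2.4604) / 0.641387 = (-0.072715 + 0.336828) / 0.641387 = 0.411784
d₂ = d₁ − σ√T = 0.411784 − 0.641387 = -0.229603
e^{−rT} = e^{−0.0533·2.4604} = 0.877096
N(−d₁) = 0.340249,  N(−d₂) = 0.590800
Put price V = K·e^{−rT}·N(−d₂) − S·N(−d₁) = 119.250580 − 72.809867 = 46.440713
φ(d₁) = (1/√(2π))·e^{−d₁²/2} = 0.366513
Γ = φ(d₁) / (S·σ·√T) = 0.002670

price = 46.440713
Γ = 0.002670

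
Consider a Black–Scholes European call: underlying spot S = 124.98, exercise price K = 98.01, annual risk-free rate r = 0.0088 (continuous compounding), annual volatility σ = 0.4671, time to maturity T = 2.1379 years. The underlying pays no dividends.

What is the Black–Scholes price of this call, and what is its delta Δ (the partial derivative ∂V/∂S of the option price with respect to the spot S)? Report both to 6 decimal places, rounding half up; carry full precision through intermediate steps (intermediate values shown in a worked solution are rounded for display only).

σ√T = 0.4671·√2.1379 = 0.682973
d₁ = (ln(S/K) + (r+σ²/2)T) / (σ√T) = (ln(124.98/98.01) + (0.0088+0.4671²/2)·2.1379) / 0.682973 = (0.243084 + 0.252040) / 0.682973 = 0.724954
d₂ = d₁ − σ√T = 0.724954 − 0.682973 = 0.041981
e^{−rT} = e^{−0.0088·2.1379} = 0.981362
N(d₁) = 0.765760,  N(d₂) = 0.516743
Call price V = S·N(d₁) − K·e^{−rT}·N(d₂) = 95.704657 − 49.702053 = 46.002604
Δ = N(d₁) = 0.765760

price = 46.002604
Δ = 0.765760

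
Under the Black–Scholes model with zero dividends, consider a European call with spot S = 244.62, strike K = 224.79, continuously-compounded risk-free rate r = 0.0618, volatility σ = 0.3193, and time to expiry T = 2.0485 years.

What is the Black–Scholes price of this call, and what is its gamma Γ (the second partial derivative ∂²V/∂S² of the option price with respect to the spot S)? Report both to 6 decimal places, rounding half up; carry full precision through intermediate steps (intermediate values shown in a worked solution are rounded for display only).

price = 67.389342
Γ = 0.002812

σ√T = 0.3193·√2.0485 = 0.457001
d₁ = (ln(S/K) + (r+σ²/2)T) / (σ√T) = (ln(244.62/224.79) + (0.0618+0.3193²/2)·2.0485) / 0.457001 = (0.084539 + 0.231022) / 0.457001 = 0.690505
d₂ = d₁ − σ√T = 0.690505 − 0.457001 = 0.233505
e^{−rT} = e^{−0.0618·2.0485} = 0.881088
N(d₁) = 0.755062,  N(d₂) = 0.592315
Call price V = S·N(d₁) − K·e^{−rT}·N(d₂) = 184.703218 − 117.313875 = 67.389342
φ(d₁) = (1/√(2π))·e^{−d₁²/2} = 0.314322
Γ = φ(d₁) / (S·σ·√T) = 0.002812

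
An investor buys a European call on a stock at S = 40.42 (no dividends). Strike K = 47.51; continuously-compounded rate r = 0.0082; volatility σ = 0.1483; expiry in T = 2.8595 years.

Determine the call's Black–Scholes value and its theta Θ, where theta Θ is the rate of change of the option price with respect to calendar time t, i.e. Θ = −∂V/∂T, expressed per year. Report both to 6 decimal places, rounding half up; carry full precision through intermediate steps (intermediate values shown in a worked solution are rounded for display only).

price = 1.974335
Θ = -0.740783

σ√T = 0.1483·√2.8595 = 0.250776
d₁ = (ln(S/K) + (r+σ²/2)T) / (σ√T) = (ln(40.42/47.51) + (0.0082+0.1483²/2)·2.8595) / 0.250776 = (-0.161616 + 0.054892) / 0.250776 = -0.425572
d₂ = d₁ − σ√T = -0.425572 − 0.250776 = -0.676348
e^{−rT} = e^{−0.0082·2.8595} = 0.976825
N(d₁) = 0.335210,  N(d₂) = 0.249410
Call price V = S·N(d₁) − K·e^{−rT}·N(d₂) = 13.549185 − 11.574850 = 1.974335
φ(d₁) = (1/√(2π))·e^{−d₁²/2} = 0.364403
Θ = −S·φ(d₁)·σ/(2√T) − r·K·e^{−rT}·N(d₂) = −0.645869 − 0.094914 = -0.740783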